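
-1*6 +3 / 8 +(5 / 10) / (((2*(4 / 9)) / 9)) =-9/16 = -0.56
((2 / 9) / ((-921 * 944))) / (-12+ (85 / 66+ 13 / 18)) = 11/429930168 = 0.00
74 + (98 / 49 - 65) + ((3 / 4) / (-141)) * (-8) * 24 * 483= 23701/47 = 504.28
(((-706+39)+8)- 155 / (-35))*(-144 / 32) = 20619/7 = 2945.57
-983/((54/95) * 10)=-172.94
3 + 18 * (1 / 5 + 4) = 393/5 = 78.60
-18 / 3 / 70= -3/35 = -0.09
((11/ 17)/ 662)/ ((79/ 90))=495/444533 = 0.00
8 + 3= 11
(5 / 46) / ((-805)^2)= 1/5961830 = 0.00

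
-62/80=-31/40 = -0.78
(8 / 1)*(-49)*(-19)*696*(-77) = -399153216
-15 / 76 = -0.20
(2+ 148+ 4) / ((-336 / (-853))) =9383/24 = 390.96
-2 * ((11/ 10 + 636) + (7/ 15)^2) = -286793/225 = -1274.64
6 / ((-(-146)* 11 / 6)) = 18/803 = 0.02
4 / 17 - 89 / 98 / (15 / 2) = 1427/12495 = 0.11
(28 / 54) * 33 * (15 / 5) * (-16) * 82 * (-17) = 1144938.67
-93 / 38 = -2.45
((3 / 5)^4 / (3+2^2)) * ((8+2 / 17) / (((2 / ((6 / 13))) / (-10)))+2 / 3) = -323406/966875 = -0.33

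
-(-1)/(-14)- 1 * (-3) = 41/14 = 2.93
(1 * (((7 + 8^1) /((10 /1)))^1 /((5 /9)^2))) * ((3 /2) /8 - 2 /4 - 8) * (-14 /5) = 113.12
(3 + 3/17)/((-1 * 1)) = -54/17 = -3.18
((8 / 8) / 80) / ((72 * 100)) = 1/576000 = 0.00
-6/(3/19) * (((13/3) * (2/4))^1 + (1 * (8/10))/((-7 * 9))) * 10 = -51566/63 = -818.51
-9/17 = -0.53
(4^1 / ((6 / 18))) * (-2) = -24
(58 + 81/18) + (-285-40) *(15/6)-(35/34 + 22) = -26283/34 = -773.03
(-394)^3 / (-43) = 1422394.98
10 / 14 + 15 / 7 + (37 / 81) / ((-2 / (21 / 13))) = 2.49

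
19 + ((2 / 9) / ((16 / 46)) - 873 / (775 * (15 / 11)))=2624389/139500 = 18.81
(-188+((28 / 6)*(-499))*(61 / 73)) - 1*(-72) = -2061.87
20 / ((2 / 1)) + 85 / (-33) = 245/33 = 7.42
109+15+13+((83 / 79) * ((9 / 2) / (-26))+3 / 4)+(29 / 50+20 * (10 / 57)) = 207311378/1463475 = 141.66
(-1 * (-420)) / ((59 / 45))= 18900/59 = 320.34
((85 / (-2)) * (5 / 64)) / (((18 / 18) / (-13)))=5525/128 = 43.16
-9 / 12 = -3/4 = -0.75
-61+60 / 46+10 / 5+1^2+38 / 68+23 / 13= -552701/10166 = -54.37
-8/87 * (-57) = 152/29 = 5.24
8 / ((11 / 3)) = 24/11 = 2.18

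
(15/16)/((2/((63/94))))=945/3008 = 0.31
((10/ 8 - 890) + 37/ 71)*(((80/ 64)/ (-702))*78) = 1261285/10224 = 123.37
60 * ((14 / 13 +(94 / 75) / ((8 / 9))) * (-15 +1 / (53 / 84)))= -130113/65 = -2001.74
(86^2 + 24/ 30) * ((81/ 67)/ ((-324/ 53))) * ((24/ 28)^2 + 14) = -5280708/245 = -21553.91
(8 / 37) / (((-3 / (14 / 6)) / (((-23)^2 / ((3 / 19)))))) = -563.42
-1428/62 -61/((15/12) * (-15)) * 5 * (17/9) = 32198/4185 = 7.69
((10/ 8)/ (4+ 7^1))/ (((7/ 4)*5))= 1/77 = 0.01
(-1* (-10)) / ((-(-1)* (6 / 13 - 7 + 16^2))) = 130/3243 = 0.04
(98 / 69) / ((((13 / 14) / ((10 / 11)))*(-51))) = -13720/503217 = -0.03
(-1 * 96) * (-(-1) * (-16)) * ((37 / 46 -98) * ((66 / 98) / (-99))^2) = -1144576/165669 = -6.91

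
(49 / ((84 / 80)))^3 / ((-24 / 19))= -6517000/81 = -80456.79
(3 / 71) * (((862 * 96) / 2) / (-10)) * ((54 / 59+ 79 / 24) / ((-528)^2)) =-2567467/973188480 = 0.00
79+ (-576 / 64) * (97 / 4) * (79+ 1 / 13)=-223334/13 = -17179.54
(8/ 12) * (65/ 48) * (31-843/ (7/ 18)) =-972205/504 = -1928.98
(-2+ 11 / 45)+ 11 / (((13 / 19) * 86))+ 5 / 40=-1.44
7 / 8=0.88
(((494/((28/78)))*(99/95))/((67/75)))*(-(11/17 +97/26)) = -112065525/15946 = -7027.81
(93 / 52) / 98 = 93/5096 = 0.02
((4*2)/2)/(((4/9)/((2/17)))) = 18/17 = 1.06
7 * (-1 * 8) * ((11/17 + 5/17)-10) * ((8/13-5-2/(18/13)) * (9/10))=-2940784/1105 = -2661.34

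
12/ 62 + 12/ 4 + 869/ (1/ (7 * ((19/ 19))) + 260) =368852/56451 = 6.53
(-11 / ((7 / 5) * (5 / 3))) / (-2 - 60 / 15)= 11/14 = 0.79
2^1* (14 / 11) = 28/11 = 2.55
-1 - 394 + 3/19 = -7502/19 = -394.84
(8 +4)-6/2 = 9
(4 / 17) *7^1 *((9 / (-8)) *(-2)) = 63/17 = 3.71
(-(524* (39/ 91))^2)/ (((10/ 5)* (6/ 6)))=-1235592/49 = -25216.16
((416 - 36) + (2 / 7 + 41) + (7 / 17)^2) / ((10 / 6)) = 252.87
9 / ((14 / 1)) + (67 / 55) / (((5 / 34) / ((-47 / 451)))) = -382699/1736350 = -0.22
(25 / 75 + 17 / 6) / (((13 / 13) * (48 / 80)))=95/18 = 5.28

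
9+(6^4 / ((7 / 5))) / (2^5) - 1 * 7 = 433/14 = 30.93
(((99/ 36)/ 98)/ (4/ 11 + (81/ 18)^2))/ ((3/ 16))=968/133329 = 0.01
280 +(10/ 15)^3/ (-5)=37792/135 = 279.94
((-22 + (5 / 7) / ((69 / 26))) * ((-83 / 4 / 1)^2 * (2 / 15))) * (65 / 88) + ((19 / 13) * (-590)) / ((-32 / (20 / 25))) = -745874477/828828 = -899.91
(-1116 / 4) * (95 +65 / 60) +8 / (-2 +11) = -965029/36 = -26806.36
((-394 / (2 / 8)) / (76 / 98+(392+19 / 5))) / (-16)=48265/194322 = 0.25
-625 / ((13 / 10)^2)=-62500/169 = -369.82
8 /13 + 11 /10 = 1.72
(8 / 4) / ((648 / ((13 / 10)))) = 13/3240 = 0.00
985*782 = 770270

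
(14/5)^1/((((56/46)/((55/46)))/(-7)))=-77/4 = -19.25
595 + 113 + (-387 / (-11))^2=235437/121 = 1945.76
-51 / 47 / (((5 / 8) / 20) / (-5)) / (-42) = -4.13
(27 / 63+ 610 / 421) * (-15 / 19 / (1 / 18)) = -1493910/55993 = -26.68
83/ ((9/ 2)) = 166/9 = 18.44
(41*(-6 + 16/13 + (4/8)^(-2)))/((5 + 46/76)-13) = 15580/3653 = 4.26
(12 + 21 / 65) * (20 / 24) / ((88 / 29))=3.38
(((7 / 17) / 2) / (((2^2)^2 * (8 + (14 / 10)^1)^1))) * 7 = 245/25568 = 0.01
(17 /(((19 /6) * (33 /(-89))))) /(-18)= 1513/1881 = 0.80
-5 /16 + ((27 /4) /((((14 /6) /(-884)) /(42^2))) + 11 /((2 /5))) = -72176397/16 = -4511024.81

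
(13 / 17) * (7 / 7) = 13/17 = 0.76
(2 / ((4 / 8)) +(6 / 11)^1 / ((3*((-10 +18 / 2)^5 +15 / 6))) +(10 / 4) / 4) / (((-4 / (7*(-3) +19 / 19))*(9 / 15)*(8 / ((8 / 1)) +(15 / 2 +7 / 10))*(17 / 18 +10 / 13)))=2036125/811624 = 2.51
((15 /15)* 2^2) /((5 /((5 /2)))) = 2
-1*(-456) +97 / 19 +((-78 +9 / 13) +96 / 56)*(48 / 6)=-248357/1729 = -143.64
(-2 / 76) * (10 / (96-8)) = -5/1672 = 0.00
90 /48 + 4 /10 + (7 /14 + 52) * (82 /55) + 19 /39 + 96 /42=10008473/120120 = 83.32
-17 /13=-1.31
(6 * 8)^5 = 254803968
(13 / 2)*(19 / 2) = 247/4 = 61.75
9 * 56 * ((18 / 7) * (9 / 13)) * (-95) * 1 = -1108080/13 = -85236.92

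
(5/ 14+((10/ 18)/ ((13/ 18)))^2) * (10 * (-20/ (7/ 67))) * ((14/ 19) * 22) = -661826000/22477 = -29444.59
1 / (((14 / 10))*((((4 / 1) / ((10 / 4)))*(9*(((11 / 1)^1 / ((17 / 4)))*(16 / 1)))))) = 425/354816 = 0.00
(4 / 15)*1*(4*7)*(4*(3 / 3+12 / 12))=896/15 = 59.73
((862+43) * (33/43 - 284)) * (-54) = 595187730/43 = 13841575.12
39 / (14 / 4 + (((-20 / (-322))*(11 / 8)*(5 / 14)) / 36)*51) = 4219488/383347 = 11.01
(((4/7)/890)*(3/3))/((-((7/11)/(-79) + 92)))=-1738/249016215 = 0.00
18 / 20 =9/10 = 0.90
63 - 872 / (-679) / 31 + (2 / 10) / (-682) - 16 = 108918571/2315390 = 47.04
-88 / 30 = -44/15 = -2.93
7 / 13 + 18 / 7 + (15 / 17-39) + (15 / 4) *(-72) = -471847/1547 = -305.01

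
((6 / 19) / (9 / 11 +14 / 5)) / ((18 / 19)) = 55/597 = 0.09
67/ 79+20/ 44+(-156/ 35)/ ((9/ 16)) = -604148/91245 = -6.62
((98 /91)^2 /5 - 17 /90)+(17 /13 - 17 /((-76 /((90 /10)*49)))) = 11559079/115596 = 100.00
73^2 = 5329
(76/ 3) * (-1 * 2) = -50.67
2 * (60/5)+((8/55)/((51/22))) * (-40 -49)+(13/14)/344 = 22619251/1228080 = 18.42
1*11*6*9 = 594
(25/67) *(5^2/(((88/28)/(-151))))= -660625/1474 = -448.19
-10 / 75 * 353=-706/15 = -47.07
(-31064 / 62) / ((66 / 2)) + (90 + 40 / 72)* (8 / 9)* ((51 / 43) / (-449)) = -248789396/16159959 = -15.40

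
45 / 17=2.65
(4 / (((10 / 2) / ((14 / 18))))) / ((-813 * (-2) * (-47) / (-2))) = 28/1719495 = 0.00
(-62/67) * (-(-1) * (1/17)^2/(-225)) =62/4356675 = 0.00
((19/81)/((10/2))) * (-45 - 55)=-380/81 = -4.69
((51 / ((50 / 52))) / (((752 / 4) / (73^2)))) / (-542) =-3533127/1273700 = -2.77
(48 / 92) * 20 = 240/23 = 10.43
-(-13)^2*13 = -2197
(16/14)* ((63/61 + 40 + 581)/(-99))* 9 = -303552/4697 = -64.63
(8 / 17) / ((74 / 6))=24/629 = 0.04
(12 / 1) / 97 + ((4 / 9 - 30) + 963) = 815005/873 = 933.57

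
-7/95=-0.07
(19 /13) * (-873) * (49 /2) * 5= -4063815/26 = -156300.58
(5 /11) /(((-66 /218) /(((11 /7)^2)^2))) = -65945/7203 = -9.16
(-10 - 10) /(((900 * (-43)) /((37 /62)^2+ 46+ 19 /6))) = 571097/22314420 = 0.03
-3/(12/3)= -3/4 = -0.75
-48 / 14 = -24/7 = -3.43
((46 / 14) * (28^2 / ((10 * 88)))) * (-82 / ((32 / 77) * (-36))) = 46207/2880 = 16.04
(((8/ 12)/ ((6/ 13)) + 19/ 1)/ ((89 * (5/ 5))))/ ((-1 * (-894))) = 92/358047 = 0.00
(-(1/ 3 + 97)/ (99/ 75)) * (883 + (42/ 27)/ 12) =-174064850/2673 = -65119.66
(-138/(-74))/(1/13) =897/37 = 24.24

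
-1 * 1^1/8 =-1/8 = -0.12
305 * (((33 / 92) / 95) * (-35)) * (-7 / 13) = 21.70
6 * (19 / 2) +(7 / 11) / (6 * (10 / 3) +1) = 1882/33 = 57.03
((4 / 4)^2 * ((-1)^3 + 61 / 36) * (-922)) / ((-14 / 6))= 11525/42 = 274.40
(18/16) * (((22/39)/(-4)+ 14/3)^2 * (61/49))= 7601149/264992 = 28.68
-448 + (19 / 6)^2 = -15767/36 = -437.97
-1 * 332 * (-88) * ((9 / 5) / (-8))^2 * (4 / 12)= 24651/50 = 493.02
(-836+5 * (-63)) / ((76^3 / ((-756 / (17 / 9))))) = 1957851/1865648 = 1.05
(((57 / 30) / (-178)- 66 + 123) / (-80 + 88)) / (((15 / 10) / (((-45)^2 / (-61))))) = -13694535/86864 = -157.65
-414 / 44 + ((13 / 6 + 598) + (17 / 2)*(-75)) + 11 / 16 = -24317/528 = -46.05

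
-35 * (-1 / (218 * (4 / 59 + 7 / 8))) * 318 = 525336/9701 = 54.15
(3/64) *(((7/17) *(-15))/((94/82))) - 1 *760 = -38876275/51136 = -760.25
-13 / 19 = -0.68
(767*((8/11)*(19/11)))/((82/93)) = 5421156/4961 = 1092.75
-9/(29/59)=-531/29 = -18.31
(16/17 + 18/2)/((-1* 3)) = -169/51 = -3.31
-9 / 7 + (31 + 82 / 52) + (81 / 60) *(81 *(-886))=-44068028/455 = -96852.81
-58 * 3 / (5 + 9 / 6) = -348/13 = -26.77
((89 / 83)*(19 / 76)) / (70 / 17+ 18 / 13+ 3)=19669/623828 = 0.03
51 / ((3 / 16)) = 272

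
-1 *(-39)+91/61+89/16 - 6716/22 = -2782969/10736 = -259.22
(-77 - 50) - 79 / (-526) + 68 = -30955/526 = -58.85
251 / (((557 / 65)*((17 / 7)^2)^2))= 39172315/46521197 = 0.84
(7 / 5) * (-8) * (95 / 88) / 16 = -133/176 = -0.76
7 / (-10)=-7/10 = -0.70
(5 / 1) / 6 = 5/6 = 0.83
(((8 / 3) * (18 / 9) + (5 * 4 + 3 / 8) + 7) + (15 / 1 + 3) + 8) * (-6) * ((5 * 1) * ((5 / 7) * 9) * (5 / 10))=-317025/56 = -5661.16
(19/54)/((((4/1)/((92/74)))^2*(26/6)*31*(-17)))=-10051/675289368 = 0.00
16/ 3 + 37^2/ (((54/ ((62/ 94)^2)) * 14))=6.12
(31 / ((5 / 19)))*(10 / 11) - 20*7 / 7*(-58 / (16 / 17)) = 29471/22 = 1339.59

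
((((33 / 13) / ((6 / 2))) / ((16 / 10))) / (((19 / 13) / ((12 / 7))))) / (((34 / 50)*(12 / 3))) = 4125/18088 = 0.23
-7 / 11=-0.64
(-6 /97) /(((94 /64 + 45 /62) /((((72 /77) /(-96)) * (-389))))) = -1736496/16260013 = -0.11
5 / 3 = 1.67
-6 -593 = -599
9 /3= 3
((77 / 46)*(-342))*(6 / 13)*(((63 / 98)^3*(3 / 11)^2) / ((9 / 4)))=-373977/161161 = -2.32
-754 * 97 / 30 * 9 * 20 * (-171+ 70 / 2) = 59680608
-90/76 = -45/38 = -1.18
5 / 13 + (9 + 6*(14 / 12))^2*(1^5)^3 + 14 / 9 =30179/117 = 257.94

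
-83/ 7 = -11.86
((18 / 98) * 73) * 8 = 5256/49 = 107.27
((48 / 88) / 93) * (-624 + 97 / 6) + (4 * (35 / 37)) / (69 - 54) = -41797/12617 = -3.31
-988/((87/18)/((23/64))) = -17043/232 = -73.46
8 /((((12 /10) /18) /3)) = 360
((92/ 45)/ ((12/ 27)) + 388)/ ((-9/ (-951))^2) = 197259907/45 = 4383553.49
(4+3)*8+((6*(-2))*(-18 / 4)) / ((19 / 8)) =1496/19 = 78.74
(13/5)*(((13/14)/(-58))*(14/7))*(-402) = 33.47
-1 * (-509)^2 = -259081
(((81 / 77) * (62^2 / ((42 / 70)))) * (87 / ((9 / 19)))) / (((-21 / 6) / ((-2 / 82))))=190623960/22099 = 8625.91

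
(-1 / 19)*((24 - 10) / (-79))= 14/1501 = 0.01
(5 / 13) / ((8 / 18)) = 0.87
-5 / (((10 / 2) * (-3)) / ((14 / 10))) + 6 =97/15 = 6.47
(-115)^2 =13225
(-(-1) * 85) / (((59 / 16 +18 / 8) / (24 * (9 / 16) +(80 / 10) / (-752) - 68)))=-696864/893 = -780.36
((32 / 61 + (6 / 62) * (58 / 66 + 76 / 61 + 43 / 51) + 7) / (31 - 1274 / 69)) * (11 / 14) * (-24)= -7499196/638197 = -11.75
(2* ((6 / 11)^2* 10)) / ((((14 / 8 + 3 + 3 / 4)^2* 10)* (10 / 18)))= 2592/73205 = 0.04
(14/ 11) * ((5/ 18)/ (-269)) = -35/26631 = 0.00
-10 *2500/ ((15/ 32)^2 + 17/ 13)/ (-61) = 332800000/1240313 = 268.32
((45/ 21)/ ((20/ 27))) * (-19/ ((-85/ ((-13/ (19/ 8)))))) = -2106/595 = -3.54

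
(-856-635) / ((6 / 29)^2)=-34831.42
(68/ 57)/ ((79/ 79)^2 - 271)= -34/7695 = 0.00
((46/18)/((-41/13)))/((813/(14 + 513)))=-157573/299997 = -0.53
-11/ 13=-0.85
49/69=0.71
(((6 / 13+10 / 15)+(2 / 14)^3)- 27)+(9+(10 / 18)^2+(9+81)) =26524900/361179 = 73.44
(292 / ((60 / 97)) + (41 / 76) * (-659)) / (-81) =-132871/92340 = -1.44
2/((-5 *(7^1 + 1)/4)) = -1/5 = -0.20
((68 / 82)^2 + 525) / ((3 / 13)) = 11487853/5043 = 2277.98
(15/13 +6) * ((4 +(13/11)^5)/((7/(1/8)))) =13491603/16749304 = 0.81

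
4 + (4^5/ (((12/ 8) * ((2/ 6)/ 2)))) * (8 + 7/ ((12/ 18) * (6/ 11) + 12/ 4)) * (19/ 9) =87176.23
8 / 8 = 1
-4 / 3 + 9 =23/3 = 7.67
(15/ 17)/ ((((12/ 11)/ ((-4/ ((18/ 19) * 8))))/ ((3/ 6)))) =-1045/4896 = -0.21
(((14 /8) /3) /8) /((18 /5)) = 35/1728 = 0.02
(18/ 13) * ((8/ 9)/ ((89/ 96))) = 1536/1157 = 1.33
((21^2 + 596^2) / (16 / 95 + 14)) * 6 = 150612.55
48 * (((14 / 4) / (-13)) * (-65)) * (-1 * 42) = -35280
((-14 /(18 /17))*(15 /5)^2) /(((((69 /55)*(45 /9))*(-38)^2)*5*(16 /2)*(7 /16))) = -187/249090 = 0.00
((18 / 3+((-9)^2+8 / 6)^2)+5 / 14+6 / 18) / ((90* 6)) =854969/68040 = 12.57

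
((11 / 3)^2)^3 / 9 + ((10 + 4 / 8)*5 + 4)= 4284515/13122 = 326.51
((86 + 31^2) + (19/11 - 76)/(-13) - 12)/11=148822/1573 = 94.61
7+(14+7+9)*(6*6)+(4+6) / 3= 3271/3 = 1090.33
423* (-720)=-304560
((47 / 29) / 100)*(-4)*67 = -4.34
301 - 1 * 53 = 248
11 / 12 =0.92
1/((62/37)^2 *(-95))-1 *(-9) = 3285251/365180 = 9.00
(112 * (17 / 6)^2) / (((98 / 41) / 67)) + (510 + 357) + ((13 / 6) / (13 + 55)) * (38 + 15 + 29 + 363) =223486117/8568 = 26083.81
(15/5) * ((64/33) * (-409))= -26176/11 = -2379.64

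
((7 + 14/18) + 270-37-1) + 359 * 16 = 53854/9 = 5983.78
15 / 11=1.36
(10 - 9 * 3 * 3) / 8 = -71/8 = -8.88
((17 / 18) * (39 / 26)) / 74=17/888 = 0.02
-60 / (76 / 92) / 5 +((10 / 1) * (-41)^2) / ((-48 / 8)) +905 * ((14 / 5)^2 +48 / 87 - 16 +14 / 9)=-8293.90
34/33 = 1.03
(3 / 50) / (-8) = -3/400 = -0.01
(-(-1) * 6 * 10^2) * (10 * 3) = 18000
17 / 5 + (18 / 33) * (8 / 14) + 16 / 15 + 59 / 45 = 4220/693 = 6.09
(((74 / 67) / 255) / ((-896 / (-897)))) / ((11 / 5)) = 11063/5612992 = 0.00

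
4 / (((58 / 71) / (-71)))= -347.66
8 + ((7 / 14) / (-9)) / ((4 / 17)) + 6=991/72 = 13.76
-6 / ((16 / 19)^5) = -7428297/524288 = -14.17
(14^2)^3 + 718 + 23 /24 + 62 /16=45181553/6 = 7530258.83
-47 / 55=-0.85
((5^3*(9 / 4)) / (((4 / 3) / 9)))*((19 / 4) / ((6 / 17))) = 3270375/128 = 25549.80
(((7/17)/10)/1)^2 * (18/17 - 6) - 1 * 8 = -983629/122825 = -8.01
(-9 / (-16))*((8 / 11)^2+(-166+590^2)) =189450351/968 = 195713.17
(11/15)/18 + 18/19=5069/5130 = 0.99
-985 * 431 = -424535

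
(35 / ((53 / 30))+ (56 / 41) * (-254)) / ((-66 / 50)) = 17770550/71709 = 247.81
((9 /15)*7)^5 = 4084101/3125 = 1306.91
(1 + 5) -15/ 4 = 9/4 = 2.25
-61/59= -1.03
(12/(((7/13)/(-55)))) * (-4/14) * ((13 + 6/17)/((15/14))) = 519376/119 = 4364.50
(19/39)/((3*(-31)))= -19/3627 = -0.01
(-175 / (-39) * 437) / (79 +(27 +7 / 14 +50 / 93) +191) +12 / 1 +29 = 6857661/144131 = 47.58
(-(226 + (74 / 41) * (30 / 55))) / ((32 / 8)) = -51185/902 = -56.75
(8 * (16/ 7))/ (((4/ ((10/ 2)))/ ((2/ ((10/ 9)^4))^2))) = 39.36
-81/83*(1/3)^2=-9/83 = -0.11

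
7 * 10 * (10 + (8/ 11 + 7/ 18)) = 778.13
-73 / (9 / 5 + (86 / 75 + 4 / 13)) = -71175/3173 = -22.43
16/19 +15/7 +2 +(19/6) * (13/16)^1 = 96499/12768 = 7.56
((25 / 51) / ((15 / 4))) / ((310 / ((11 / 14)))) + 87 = 2888498/33201 = 87.00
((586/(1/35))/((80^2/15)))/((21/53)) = 15529/128 = 121.32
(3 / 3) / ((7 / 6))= 0.86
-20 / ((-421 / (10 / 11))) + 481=2227711/4631 = 481.04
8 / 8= 1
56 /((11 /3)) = 168/11 = 15.27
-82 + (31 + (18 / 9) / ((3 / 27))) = -33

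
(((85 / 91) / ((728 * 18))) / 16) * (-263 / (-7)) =22355/133555968 = 0.00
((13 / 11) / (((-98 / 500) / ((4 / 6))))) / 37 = -6500/59829 = -0.11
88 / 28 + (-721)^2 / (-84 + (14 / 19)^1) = -9872007/1582 = -6240.21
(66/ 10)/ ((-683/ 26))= -858/3415 = -0.25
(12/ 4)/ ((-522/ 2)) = -1/87 = -0.01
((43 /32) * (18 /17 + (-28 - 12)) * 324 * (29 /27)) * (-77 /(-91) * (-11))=149830791/884 = 169491.85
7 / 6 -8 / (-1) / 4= 19/6 = 3.17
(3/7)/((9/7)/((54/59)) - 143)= -18/5947 = 0.00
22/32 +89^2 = 126747/16 = 7921.69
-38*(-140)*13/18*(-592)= -20471360/9 = -2274595.56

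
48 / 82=24/41 = 0.59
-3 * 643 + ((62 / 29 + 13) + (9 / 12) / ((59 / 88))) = -3272704/1711 = -1912.74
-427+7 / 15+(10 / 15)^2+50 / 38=-363181/855 = -424.77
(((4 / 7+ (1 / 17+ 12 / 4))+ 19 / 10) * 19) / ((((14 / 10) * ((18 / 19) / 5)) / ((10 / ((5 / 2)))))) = 11878705/7497 = 1584.46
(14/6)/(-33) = -7/99 = -0.07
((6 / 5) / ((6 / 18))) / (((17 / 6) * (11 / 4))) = 432/935 = 0.46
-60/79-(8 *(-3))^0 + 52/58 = -1977/2291 = -0.86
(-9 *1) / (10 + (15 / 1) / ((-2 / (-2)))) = -0.36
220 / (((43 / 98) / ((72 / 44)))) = 35280/43 = 820.47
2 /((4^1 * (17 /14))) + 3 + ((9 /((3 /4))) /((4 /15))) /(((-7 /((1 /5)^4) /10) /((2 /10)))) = 3.39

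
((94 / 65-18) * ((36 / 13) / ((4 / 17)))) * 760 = -25023456/169 = -148067.79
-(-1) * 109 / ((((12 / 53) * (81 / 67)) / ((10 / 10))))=387059/972 = 398.21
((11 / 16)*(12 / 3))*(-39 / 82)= -429/328 = -1.31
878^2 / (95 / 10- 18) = -1541768/17 = -90692.24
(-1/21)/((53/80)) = -80/1113 = -0.07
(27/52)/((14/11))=297/728 = 0.41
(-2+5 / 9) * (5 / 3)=-65/27 = -2.41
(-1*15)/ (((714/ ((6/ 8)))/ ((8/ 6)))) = -0.02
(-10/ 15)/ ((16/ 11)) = -11/24 = -0.46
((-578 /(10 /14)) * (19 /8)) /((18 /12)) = -38437/30 = -1281.23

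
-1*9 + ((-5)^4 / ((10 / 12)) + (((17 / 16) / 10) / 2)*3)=237171/320 = 741.16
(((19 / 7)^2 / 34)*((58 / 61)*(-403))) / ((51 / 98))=-8438014/52887 = -159.55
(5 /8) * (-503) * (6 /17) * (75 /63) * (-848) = 13329500/119 = 112012.61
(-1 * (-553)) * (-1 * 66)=-36498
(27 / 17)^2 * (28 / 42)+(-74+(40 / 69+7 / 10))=-14165813/199410 = -71.04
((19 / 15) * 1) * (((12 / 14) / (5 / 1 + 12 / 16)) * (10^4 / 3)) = 304000/483 = 629.40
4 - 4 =0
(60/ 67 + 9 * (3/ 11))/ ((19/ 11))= 2469/1273 = 1.94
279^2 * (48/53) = 3736368/53 = 70497.51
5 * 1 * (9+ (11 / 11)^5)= 50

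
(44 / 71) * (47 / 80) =0.36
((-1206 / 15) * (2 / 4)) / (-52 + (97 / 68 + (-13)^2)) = -0.34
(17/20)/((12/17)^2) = 4913/2880 = 1.71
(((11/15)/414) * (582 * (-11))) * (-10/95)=23474/19665 = 1.19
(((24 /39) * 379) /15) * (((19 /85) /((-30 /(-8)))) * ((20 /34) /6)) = 230432/2535975 = 0.09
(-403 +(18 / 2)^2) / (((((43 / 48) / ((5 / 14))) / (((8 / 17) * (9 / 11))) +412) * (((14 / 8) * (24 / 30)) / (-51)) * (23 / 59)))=259977600/3615967 = 71.90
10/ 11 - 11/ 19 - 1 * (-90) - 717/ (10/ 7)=-860181/2090 = -411.57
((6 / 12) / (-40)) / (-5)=1/400 = 0.00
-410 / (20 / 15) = -615/2 = -307.50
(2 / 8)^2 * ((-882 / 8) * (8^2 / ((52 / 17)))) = -7497/52 = -144.17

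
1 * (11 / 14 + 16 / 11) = 345/154 = 2.24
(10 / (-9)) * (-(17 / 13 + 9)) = 1340/117 = 11.45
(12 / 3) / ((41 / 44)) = 176/41 = 4.29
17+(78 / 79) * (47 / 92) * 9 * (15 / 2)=371011/7268 = 51.05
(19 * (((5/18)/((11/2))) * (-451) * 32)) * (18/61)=-249280/61 = -4086.56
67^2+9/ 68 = 305261/68 = 4489.13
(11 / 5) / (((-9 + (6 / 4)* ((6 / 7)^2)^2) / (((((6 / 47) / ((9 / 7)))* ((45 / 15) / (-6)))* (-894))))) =-55093346/4621275 = -11.92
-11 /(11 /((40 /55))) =-8/11 = -0.73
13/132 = 0.10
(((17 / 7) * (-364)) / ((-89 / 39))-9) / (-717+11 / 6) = -202050/381899 = -0.53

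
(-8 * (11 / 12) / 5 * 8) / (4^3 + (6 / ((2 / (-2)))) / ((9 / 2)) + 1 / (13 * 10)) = -0.19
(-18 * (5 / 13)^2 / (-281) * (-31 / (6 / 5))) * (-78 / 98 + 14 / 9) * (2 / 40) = -259625/27923532 = -0.01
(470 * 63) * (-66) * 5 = -9771300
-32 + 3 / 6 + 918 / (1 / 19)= 34821/2 = 17410.50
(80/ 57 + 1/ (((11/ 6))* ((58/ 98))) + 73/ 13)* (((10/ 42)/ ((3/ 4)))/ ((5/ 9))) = 1072556/236379 = 4.54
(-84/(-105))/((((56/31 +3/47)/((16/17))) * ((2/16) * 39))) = 745984/9033375 = 0.08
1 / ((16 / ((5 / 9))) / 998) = 2495/72 = 34.65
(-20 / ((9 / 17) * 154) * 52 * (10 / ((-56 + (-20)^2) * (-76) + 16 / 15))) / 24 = 27625/135877896 = 0.00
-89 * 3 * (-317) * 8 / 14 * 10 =3385560/7 = 483651.43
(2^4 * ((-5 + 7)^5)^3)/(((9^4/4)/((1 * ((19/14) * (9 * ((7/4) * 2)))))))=9961472/729 = 13664.57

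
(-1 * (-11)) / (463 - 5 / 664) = 7304/307427 = 0.02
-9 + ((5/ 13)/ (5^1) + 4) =-64/13 = -4.92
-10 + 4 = -6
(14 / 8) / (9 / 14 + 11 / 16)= 196/149 = 1.32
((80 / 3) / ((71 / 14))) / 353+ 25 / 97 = 1988365/7293333 = 0.27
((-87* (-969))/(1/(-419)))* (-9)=317906613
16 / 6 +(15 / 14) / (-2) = 179/84 = 2.13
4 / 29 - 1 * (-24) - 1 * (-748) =22392/29 = 772.14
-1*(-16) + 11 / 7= 123/7 = 17.57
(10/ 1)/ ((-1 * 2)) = -5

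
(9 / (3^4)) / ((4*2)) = 1/72 = 0.01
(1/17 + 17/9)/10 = 149/765 = 0.19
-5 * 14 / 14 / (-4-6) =1/2 = 0.50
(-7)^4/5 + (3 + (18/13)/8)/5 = 125017/260 = 480.83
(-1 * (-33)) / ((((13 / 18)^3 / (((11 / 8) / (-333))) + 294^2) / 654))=19229562/76933187 = 0.25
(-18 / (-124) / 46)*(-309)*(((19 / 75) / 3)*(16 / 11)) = -23484/196075 = -0.12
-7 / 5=-1.40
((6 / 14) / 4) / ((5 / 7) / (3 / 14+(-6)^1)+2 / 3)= 243/1232 = 0.20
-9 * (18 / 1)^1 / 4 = -81/2 = -40.50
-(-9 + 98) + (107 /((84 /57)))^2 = 4063313/784 = 5182.80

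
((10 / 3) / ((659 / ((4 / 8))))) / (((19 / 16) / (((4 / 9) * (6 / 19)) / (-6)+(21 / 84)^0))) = 13360/6423273 = 0.00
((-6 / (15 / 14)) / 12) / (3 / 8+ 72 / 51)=-952/3645 = -0.26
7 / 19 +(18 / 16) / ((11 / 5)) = 1471/1672 = 0.88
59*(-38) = -2242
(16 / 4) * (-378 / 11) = -137.45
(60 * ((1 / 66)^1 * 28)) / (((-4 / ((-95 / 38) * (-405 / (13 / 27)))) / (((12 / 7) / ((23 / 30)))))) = -98415000/3289 = -29922.47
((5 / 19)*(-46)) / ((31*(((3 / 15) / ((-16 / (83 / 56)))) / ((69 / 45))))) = 4739840/146661 = 32.32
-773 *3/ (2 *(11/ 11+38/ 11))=-25509/98 = -260.30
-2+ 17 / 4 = 9/4 = 2.25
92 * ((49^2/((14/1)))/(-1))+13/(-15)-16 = -236923/15 = -15794.87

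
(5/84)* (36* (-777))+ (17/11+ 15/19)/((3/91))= -999547/627 = -1594.17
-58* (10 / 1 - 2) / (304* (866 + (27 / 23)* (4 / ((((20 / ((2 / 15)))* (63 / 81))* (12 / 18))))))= -116725/66231967 = 0.00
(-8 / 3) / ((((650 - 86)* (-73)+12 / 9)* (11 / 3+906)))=3/42133031 = 0.00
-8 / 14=-4/7 = -0.57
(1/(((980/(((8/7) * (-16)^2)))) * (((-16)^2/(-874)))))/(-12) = 437/5145 = 0.08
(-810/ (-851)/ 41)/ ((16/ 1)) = 405/279128 = 0.00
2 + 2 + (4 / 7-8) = -24/7 = -3.43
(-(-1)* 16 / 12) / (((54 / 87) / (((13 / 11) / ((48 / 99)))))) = 377/72 = 5.24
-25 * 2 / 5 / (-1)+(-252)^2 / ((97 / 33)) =21614.45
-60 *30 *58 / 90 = -1160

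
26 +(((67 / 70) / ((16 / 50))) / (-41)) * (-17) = 125087/4592 = 27.24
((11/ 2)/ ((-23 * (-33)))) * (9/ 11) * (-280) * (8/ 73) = -3360/18469 = -0.18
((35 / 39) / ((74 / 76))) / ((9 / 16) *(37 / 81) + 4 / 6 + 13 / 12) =63840/139009 = 0.46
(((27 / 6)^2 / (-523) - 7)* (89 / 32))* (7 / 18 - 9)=203131375/1204992 = 168.57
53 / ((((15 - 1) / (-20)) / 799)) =-423470/7 = -60495.71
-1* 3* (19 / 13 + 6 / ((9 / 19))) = -551/13 = -42.38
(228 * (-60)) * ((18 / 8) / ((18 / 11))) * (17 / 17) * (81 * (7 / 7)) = -1523610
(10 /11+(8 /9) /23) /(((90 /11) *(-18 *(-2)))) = 1079/335340 = 0.00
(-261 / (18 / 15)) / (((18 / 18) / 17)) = -7395/2 = -3697.50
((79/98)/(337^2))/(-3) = -79/33389286 = 0.00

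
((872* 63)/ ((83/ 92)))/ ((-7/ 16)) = -11552256/83 = -139183.81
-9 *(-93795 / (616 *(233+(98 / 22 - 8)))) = 844155/141344 = 5.97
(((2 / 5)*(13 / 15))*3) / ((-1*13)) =-0.08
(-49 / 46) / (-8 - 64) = 49/3312 = 0.01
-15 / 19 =-0.79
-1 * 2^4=-16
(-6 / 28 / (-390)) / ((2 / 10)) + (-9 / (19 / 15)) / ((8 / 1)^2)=-11981/110656 = -0.11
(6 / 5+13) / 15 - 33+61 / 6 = -3283/150 = -21.89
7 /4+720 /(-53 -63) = -517/116 = -4.46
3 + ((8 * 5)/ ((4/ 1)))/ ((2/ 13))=68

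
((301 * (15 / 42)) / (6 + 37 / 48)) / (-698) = -516/22685 = -0.02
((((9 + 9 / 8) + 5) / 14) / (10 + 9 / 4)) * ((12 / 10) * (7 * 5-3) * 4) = 23232/1715 = 13.55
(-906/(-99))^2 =91204/1089 = 83.75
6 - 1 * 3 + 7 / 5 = 22/5 = 4.40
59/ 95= 0.62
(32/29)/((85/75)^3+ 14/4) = 216000/970079 = 0.22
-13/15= -0.87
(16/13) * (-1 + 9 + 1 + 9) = 288/13 = 22.15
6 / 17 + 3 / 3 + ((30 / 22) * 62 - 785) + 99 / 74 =-9655655/13838 = -697.76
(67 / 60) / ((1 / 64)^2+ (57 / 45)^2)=0.70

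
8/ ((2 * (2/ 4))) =8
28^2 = 784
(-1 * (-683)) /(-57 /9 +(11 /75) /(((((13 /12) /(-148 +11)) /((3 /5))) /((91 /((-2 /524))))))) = 256125/99495793 = 0.00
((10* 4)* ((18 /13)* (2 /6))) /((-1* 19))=-240/247 = -0.97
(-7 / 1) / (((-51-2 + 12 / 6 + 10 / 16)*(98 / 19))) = 0.03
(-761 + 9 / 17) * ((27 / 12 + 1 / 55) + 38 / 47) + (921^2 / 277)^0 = -102775671/43945 = -2338.73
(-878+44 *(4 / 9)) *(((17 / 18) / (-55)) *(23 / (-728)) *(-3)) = 1510433/1081080 = 1.40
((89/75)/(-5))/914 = -89/342750 = 0.00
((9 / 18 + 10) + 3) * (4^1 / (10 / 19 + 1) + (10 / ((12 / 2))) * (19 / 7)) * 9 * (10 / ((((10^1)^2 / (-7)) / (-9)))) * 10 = 3171879/58 = 54687.57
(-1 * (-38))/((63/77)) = 418/9 = 46.44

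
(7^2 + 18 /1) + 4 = 71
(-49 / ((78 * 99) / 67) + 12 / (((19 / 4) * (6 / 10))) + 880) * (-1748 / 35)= -852098894/19305 = -44138.77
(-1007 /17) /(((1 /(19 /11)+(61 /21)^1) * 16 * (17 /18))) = -3616137/3213680 = -1.13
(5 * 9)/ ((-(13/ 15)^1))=-675/13 = -51.92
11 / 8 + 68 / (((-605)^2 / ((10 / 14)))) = 5637329/4099480 = 1.38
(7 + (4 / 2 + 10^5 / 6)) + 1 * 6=50045/3 = 16681.67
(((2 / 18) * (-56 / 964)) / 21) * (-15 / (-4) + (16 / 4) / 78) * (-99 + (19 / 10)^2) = 5656627/50754600 = 0.11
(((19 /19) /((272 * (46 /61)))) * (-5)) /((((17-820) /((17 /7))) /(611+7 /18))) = 3356525/74467008 = 0.05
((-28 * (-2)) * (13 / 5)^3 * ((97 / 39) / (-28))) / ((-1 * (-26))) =-1261/375 = -3.36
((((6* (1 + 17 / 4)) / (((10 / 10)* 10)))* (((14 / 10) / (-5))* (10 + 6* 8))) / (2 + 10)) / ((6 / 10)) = -1421/200 = -7.10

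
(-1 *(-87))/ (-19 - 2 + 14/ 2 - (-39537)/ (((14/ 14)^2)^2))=87/39523 = 0.00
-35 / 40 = -7/8 = -0.88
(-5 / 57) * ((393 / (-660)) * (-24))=-262/209 = -1.25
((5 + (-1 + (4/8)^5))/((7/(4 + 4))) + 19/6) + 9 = 1409/84 = 16.77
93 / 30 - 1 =21/10 = 2.10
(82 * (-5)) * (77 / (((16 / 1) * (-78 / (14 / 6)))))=110495/1872 = 59.03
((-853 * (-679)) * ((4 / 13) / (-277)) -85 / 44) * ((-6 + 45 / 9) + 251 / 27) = -636178648/118833 = -5353.55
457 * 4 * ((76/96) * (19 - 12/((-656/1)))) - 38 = 27044885/984 = 27484.64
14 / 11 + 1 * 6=80/11 = 7.27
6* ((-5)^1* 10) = -300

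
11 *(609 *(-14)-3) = -93819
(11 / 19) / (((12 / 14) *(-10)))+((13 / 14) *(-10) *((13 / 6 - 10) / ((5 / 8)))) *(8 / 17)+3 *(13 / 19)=7699057/135660 = 56.75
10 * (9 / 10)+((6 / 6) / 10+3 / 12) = 187/20 = 9.35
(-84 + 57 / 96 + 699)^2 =388050601/1024 = 378955.67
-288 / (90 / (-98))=1568/5 = 313.60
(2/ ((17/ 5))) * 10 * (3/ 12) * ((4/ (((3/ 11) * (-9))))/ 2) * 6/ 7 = -1100/1071 = -1.03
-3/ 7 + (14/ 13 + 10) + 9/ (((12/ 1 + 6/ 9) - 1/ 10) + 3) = 477093/42497 = 11.23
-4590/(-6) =765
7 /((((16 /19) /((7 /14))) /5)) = 20.78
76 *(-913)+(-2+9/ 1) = -69381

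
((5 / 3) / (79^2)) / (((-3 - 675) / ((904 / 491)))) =-20/27578979 = 0.00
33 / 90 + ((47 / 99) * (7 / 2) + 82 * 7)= 285134/495 = 576.03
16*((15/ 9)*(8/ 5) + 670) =32288/3 = 10762.67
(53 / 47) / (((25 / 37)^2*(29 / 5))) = 72557/170375 = 0.43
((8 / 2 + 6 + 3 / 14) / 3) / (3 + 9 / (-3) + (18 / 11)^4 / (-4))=-2093663/1102248 = -1.90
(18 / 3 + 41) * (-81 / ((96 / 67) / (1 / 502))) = -85023/16064 = -5.29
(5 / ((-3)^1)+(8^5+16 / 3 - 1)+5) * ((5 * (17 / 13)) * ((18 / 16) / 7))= 25073385/728 = 34441.46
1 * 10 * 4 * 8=320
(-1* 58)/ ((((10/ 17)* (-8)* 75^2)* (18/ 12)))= 493/337500 = 0.00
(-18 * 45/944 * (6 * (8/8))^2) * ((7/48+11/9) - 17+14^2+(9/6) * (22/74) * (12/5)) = -391514877/69856 = -5604.60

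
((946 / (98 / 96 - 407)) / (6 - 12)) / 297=688/526149 = 0.00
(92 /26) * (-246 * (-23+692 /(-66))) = 320620/11 = 29147.27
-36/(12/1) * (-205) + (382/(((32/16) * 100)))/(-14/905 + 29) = 322675871/524620 = 615.07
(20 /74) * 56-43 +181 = 5666/37 = 153.14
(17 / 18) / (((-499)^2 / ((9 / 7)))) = 17/3486014 = 0.00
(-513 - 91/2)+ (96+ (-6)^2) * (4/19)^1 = -20167/38 = -530.71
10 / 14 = 5/7 = 0.71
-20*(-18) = 360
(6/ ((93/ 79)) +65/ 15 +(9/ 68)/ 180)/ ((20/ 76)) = 22663447/632400 = 35.84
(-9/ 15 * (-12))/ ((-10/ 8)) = -144/25 = -5.76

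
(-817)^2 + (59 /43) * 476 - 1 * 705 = 28699796/43 = 667437.12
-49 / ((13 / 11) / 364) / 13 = -15092/13 = -1160.92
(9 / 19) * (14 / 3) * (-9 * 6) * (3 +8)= -24948/19 = -1313.05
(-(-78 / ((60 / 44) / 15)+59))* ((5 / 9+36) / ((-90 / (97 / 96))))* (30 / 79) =-25498487/204768 = -124.52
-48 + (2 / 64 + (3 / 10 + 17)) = -4907/160 = -30.67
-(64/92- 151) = 3457/23 = 150.30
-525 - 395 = -920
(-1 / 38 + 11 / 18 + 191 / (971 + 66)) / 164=136361/29081628 = 0.00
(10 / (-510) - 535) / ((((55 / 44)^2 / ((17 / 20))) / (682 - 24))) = -71816752/375 = -191511.34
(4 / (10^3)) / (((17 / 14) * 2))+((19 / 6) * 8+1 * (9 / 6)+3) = 190198/6375 = 29.83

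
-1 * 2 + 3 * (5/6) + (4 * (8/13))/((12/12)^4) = 77/26 = 2.96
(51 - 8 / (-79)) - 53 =-150/79 = -1.90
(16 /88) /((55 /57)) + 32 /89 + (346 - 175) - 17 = 8321636/53845 = 154.55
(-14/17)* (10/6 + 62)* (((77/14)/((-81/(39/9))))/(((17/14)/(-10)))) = -26766740/210681 = -127.05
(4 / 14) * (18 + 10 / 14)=262/49 = 5.35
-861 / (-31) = 861/31 = 27.77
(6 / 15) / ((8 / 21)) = 21/20 = 1.05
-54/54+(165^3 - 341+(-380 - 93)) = 4491310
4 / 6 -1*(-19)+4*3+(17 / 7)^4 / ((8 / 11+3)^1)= 12108088/295323 = 41.00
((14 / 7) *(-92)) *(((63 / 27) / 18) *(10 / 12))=-1610/81 = -19.88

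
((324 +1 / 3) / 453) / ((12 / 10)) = 4865/8154 = 0.60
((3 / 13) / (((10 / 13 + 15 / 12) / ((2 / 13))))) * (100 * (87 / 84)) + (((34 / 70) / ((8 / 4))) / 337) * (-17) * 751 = -15841349/2146690 = -7.38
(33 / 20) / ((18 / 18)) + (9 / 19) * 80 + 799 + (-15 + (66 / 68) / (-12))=823.46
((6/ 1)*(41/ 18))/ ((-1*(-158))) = 41/474 = 0.09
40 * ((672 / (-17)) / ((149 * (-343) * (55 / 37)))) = 28416/1365287 = 0.02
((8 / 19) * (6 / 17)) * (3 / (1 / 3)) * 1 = 1.34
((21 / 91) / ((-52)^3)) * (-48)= 9/114244 = 0.00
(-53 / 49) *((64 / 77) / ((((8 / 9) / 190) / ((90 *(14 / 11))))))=-130507200/5929 = -22011.67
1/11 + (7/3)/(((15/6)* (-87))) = 1151/14355 = 0.08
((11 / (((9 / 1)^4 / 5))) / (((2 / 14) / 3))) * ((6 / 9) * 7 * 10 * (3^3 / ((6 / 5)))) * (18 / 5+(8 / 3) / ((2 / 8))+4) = 7384300/2187 = 3376.45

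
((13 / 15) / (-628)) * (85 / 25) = -221/47100 = 0.00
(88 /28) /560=11/1960 = 0.01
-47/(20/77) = -3619/20 = -180.95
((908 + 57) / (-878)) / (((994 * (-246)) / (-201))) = -64655/71564024 = 0.00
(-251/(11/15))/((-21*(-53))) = -1255/4081 = -0.31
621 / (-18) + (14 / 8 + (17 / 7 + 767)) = 20627/28 = 736.68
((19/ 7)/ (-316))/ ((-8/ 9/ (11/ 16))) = 1881/283136 = 0.01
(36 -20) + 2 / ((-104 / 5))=827/52 = 15.90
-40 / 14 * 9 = -180/7 = -25.71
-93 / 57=-31/19 = -1.63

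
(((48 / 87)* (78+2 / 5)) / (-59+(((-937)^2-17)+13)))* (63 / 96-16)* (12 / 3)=-192472/63648185 = 0.00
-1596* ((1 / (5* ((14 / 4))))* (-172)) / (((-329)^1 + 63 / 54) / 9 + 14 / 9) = -4235328/9415 = -449.85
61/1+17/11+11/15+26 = 14731/165 = 89.28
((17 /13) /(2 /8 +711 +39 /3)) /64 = 17/602576 = 0.00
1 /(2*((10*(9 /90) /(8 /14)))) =2/7 = 0.29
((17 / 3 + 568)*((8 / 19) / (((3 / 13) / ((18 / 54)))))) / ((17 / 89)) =1826.58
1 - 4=-3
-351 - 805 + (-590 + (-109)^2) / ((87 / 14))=57502/87 = 660.94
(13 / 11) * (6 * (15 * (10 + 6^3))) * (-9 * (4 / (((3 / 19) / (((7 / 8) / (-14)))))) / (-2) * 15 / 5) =-11303955/22 = -513816.14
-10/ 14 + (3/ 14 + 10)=19/2 = 9.50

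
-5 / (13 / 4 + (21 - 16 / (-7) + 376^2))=-140/3959271 = 0.00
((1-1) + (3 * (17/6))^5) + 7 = 1420081/32 = 44377.53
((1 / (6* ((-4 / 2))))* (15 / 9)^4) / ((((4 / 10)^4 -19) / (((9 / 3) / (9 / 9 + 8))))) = 390625/34580844 = 0.01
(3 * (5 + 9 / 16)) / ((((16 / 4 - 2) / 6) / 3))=2403/16 = 150.19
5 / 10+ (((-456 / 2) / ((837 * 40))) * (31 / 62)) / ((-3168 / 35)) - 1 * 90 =-316426043/3535488 = -89.50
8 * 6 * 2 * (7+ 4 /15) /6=116.27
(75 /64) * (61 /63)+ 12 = 17653/1344 = 13.13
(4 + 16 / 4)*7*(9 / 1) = 504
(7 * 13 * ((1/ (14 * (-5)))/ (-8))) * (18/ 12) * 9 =351/160 = 2.19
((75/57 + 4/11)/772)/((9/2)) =39/80674 = 0.00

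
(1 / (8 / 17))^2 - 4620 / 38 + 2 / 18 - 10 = -1389365/10944 = -126.95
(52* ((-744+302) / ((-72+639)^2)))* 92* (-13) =27488864/321489 = 85.50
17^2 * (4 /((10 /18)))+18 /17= 176958/85 = 2081.86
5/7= 0.71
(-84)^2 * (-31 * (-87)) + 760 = 19030792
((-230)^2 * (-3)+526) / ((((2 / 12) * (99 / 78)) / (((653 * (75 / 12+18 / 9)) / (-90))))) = 671369543/15 = 44757969.53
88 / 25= 3.52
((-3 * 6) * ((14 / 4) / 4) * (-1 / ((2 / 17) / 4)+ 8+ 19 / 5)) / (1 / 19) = 132867/20 = 6643.35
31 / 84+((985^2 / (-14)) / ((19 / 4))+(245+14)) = -22871447/1596 = -14330.48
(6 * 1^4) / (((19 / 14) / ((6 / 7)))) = 72/19 = 3.79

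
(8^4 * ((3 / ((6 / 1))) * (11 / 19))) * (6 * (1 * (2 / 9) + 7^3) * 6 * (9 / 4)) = 626300928/19 = 32963206.74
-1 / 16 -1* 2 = -2.06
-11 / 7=-1.57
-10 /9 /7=-10/63 = -0.16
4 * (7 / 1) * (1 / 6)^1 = 14/3 = 4.67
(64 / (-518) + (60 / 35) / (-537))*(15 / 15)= -5876/46361 = -0.13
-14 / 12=-7/6 = -1.17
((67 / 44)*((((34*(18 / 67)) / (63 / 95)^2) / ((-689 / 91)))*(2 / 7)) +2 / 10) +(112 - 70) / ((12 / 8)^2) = 22719133/1285515 = 17.67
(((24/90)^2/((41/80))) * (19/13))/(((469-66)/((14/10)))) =34048/48329775 = 0.00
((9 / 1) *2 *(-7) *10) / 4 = -315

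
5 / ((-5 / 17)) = -17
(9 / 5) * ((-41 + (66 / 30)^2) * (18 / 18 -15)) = 113904/125 = 911.23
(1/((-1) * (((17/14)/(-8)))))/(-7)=-16/17 = -0.94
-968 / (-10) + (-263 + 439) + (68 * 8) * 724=394128.80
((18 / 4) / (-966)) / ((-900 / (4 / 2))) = 1/96600 = 0.00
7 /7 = 1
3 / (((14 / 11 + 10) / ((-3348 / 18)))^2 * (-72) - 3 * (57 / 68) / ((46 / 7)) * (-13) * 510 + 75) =33396/29075171 = 0.00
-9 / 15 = -3/5 = -0.60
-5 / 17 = -0.29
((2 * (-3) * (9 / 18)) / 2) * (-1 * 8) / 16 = 3/4 = 0.75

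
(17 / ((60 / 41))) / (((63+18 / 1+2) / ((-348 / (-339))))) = 20213/140685 = 0.14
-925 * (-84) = 77700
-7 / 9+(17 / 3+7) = 107/9 = 11.89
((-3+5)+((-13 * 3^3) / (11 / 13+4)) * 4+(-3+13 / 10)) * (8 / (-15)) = 27012/175 = 154.35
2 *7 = 14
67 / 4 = 16.75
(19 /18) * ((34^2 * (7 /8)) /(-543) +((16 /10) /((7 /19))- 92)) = -64650407/684180 = -94.49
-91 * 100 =-9100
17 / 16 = 1.06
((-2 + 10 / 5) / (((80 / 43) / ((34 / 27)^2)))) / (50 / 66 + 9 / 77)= 0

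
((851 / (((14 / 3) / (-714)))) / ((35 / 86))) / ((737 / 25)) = -55987290/5159 = -10852.35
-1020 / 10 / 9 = -34/3 = -11.33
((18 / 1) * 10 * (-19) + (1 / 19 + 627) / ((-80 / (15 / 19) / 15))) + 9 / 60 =-3512.67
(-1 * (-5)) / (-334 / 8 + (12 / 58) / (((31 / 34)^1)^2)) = -557380/4626379 = -0.12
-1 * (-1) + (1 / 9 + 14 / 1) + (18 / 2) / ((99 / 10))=1586/99 = 16.02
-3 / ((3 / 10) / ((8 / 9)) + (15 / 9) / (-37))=-26640/2597 = -10.26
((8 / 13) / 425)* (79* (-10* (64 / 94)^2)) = -1294336/2440945 = -0.53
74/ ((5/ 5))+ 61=135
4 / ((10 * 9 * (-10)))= -1/225 = 0.00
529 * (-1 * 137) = -72473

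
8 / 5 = 1.60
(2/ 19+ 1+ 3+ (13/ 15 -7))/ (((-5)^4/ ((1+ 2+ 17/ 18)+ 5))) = -0.03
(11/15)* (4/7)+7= 779/105 = 7.42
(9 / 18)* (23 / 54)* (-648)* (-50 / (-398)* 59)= -203550/199 = -1022.86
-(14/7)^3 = -8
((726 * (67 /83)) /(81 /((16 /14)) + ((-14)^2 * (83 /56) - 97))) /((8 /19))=308066/58515 = 5.26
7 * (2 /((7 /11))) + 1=23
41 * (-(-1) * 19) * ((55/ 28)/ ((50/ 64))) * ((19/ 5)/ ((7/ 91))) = 16932344/175 = 96756.25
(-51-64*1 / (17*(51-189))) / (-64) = 59791/75072 = 0.80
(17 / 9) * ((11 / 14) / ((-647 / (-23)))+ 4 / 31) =749275/2527182 = 0.30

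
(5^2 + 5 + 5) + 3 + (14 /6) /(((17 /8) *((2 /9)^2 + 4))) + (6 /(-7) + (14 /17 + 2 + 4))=215835/4879 = 44.24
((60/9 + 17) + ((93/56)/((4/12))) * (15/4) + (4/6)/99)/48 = 2817889/3193344 = 0.88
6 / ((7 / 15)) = 90/7 = 12.86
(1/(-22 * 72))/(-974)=1/1542816 = 0.00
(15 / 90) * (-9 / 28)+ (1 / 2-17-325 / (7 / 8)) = -387.98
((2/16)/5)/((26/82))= 41/520 = 0.08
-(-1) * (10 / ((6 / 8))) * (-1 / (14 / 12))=-80/7 = -11.43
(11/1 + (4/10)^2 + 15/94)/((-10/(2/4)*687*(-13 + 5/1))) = 8867/86104000 = 0.00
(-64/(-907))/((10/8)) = 256/4535 = 0.06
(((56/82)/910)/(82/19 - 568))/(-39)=19/556571925 = 0.00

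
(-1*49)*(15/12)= -245/4 = -61.25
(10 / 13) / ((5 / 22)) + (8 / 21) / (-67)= 61804/18291 = 3.38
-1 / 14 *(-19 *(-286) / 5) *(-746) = 2026882/35 = 57910.91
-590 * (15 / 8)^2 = -66375/32 = -2074.22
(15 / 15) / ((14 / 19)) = 19/14 = 1.36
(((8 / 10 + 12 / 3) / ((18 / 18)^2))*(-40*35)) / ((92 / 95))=-159600/23 = -6939.13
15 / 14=1.07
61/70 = 0.87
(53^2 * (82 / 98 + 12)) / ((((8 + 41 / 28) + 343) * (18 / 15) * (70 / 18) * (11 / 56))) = 111.60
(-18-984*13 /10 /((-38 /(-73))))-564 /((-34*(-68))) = -135938187/54910 = -2475.65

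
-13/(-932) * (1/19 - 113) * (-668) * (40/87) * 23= 147801680/13281 = 11128.81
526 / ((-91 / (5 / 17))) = -1.70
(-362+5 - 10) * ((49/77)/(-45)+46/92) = -176527/990 = -178.31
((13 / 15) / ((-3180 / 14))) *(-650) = 1183/477 = 2.48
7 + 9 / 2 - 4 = 15/2 = 7.50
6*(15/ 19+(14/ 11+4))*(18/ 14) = 9774/209 = 46.77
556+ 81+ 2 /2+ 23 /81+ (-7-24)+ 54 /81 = 607.95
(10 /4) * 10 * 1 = 25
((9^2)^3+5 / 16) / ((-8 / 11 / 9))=-841803039/128 = -6576586.24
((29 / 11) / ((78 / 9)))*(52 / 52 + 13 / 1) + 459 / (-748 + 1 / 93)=214554/58861 = 3.65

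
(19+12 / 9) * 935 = 57035/3 = 19011.67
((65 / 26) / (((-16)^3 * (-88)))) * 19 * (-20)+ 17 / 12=764527/540672 = 1.41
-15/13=-1.15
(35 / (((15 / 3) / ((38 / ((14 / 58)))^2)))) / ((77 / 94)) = 114153976/539 = 211788.45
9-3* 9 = -18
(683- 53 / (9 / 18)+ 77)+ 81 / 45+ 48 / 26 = 42747/65 = 657.65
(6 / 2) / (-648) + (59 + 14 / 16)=59.87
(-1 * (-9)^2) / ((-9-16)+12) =81/13 = 6.23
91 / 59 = 1.54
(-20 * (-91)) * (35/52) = 1225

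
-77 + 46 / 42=-1594/21 = -75.90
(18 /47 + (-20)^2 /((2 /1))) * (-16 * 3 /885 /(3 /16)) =-2411008/41595 = -57.96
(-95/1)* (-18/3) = 570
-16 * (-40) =640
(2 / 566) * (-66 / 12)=-0.02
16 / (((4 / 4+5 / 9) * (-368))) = -9/322 = -0.03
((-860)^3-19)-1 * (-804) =-636055215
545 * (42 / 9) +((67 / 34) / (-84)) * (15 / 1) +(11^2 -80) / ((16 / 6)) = 3653333/1428 = 2558.36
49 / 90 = 0.54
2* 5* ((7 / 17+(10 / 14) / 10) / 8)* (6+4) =2875/476 = 6.04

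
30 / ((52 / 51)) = 765/26 = 29.42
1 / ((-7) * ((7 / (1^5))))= -1/49 = -0.02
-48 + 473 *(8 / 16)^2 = 281/4 = 70.25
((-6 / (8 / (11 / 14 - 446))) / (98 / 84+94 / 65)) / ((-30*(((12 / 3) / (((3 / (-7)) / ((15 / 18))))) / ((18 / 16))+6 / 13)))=255970611/387692816 = 0.66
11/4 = 2.75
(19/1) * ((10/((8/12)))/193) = 285/193 = 1.48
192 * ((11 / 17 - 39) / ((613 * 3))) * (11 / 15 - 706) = 441440512/156315 = 2824.04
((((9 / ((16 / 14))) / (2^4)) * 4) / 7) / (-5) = -0.06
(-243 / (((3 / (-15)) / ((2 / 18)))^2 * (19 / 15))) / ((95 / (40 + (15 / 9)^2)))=-26.66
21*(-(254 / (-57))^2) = -451612/1083 = -417.00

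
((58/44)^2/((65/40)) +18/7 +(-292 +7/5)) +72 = -11834583/55055 = -214.96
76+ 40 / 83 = 6348/83 = 76.48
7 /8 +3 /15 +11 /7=741/280 = 2.65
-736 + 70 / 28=-1467/2 = -733.50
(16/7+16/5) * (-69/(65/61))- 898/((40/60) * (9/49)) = -52476659/6825 = -7688.89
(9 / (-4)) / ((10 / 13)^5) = -3341637/400000 = -8.35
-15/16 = -0.94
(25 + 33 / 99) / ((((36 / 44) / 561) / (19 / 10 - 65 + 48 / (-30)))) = -50573402/45 = -1123853.38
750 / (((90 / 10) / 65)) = 16250/3 = 5416.67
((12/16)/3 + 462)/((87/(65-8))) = 35131/116 = 302.85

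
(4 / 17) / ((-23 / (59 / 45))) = -236/17595 = -0.01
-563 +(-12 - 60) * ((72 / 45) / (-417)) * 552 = -285301/695 = -410.51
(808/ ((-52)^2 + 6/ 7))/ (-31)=-2828/293477 = -0.01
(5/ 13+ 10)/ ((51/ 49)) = 2205/221 = 9.98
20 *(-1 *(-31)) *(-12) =-7440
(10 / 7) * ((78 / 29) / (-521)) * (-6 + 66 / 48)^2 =-266955/1692208 = -0.16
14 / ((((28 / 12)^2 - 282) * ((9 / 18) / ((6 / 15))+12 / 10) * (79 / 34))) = -12240/1376417 = -0.01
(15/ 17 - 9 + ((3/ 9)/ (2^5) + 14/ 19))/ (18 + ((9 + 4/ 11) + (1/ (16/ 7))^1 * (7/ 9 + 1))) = -7541853/28796096 = -0.26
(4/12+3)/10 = 1/3 = 0.33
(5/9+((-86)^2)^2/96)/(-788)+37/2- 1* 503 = -17128561/14184 = -1207.60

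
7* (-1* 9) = -63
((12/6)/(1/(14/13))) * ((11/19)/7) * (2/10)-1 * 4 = -4896/1235 = -3.96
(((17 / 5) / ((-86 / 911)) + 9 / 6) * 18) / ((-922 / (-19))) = -1268991/99115 = -12.80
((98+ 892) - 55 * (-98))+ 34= 6414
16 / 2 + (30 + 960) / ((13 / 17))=16934/13 = 1302.62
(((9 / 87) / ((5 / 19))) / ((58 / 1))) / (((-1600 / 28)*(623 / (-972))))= 13851/74849000 = 0.00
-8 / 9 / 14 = -4/63 = -0.06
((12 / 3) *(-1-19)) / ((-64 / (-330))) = -825/2 = -412.50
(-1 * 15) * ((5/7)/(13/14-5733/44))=660/7969 = 0.08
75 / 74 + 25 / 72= 3625/2664 = 1.36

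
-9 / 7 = -1.29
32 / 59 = 0.54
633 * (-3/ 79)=-1899/79 = -24.04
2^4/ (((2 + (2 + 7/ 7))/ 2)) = 32/5 = 6.40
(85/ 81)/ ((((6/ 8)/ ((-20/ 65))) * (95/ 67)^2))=-1221008/5701995 = -0.21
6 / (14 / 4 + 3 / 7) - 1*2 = -26/55 = -0.47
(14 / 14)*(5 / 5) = 1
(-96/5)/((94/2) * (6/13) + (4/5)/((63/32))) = -39312/45247 = -0.87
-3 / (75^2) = -1/1875 = 0.00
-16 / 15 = -1.07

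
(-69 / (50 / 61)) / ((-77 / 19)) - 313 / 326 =6216374/313775 = 19.81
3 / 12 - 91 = -363/4 = -90.75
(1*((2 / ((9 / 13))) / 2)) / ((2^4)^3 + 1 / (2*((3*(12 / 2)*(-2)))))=104/294911 = 0.00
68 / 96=17/24 = 0.71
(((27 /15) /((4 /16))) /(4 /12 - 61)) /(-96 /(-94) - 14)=0.01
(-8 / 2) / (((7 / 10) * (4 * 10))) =-0.14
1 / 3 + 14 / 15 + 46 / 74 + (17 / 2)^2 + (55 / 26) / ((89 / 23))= 191831309/2568540 = 74.68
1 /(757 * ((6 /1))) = 1/4542 = 0.00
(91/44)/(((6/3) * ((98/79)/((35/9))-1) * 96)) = -35945/2272512 = -0.02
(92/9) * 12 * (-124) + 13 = -45593/3 = -15197.67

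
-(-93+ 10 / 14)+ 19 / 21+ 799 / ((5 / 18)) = 311807/105 = 2969.59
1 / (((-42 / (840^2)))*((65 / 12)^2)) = -96768/169 = -572.59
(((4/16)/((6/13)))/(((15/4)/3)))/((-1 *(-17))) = 13/510 = 0.03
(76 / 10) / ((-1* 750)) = -19/1875 = -0.01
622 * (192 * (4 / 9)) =159232/3 = 53077.33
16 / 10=8/5 = 1.60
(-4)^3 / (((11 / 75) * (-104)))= 600/143 = 4.20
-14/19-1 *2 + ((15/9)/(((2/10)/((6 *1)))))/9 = 482/171 = 2.82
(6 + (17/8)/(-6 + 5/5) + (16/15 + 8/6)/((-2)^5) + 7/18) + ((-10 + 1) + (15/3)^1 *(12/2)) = 242/9 = 26.89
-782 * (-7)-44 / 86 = 235360/43 = 5473.49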